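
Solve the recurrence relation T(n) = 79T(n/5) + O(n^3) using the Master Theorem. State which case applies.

Master Theorem for T(n) = 79T(n/5) + O(n^3):

a = 79, b = 5, c = 3
log_b(a) = log_5(79) = 2.7149

Case 3: c = 3 > log_5(79) = 2.7149
T(n) = O(n^3) = O(n^3)

For T(n) = 79T(n/5) + O(n^3): log_5(79) = 2.7149. This is Case 3 of the Master Theorem (c > log_b(a), work dominated by root), giving O(n^3).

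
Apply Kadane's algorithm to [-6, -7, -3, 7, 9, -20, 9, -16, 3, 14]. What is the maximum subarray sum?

Using Kadane's algorithm on [-6, -7, -3, 7, 9, -20, 9, -16, 3, 14]:

Scanning through the array:
Position 1 (value -7): max_ending_here = -7, max_so_far = -6
Position 2 (value -3): max_ending_here = -3, max_so_far = -3
Position 3 (value 7): max_ending_here = 7, max_so_far = 7
Position 4 (value 9): max_ending_here = 16, max_so_far = 16
Position 5 (value -20): max_ending_here = -4, max_so_far = 16
Position 6 (value 9): max_ending_here = 9, max_so_far = 16
Position 7 (value -16): max_ending_here = -7, max_so_far = 16
Position 8 (value 3): max_ending_here = 3, max_so_far = 16
Position 9 (value 14): max_ending_here = 17, max_so_far = 17

Maximum subarray: [3, 14]
Maximum sum: 17

The maximum subarray is [3, 14] with sum 17. This subarray runs from index 8 to index 9.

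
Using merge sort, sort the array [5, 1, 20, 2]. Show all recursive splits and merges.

Merge sort trace:

Split: [5, 1, 20, 2] -> [5, 1] and [20, 2]
  Split: [5, 1] -> [5] and [1]
  Merge: [5] + [1] -> [1, 5]
  Split: [20, 2] -> [20] and [2]
  Merge: [20] + [2] -> [2, 20]
Merge: [1, 5] + [2, 20] -> [1, 2, 5, 20]

Final sorted array: [1, 2, 5, 20]

The merge sort proceeds by recursively splitting the array and merging sorted halves.
After all merges, the sorted array is [1, 2, 5, 20].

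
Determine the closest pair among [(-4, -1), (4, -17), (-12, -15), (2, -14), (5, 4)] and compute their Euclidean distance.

Computing all pairwise distances among 5 points:

d((-4, -1), (4, -17)) = 17.8885
d((-4, -1), (-12, -15)) = 16.1245
d((-4, -1), (2, -14)) = 14.3178
d((-4, -1), (5, 4)) = 10.2956
d((4, -17), (-12, -15)) = 16.1245
d((4, -17), (2, -14)) = 3.6056 <-- minimum
d((4, -17), (5, 4)) = 21.0238
d((-12, -15), (2, -14)) = 14.0357
d((-12, -15), (5, 4)) = 25.4951
d((2, -14), (5, 4)) = 18.2483

Closest pair: (4, -17) and (2, -14) with distance 3.6056

The closest pair is (4, -17) and (2, -14) with Euclidean distance 3.6056. For 5 points, brute-force pairwise comparison is shown above. For large n, the divide-and-conquer algorithm (sort by x, recurse on halves, check the dividing strip) achieves O(n log n).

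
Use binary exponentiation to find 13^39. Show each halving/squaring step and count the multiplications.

Computing 13^39 by squaring (build up from 13^1; each line after the first costs one multiplication):

13^1 = 13
13^2 = (13^1)^2 = 13^2 = 169
13^4 = (13^2)^2 = 169^2 = 28561
13^8 = (13^4)^2 = 28561^2 = 815730721
13^9 = 13 * 13^8 = 13 * 815730721 = 10604499373
13^18 = (13^9)^2 = 10604499373^2 = 112455406951957393129
13^19 = 13 * 13^18 = 13 * 112455406951957393129 = 1461920290375446110677
13^38 = (13^19)^2 = 1461920290375446110677^2 = 2137210935411428674141543654682486133398329
13^39 = 13 * 13^38 = 13 * 2137210935411428674141543654682486133398329 = 27783742160348572763840067510872319734178277

Result: 27783742160348572763840067510872319734178277
Multiplications needed: 8 (8 lines after 13^1)

13^39 = 27783742160348572763840067510872319734178277. Using exponentiation by squaring, this requires 8 multiplications. The key idea: if the exponent is even, square the half-power; if odd, multiply by the base once.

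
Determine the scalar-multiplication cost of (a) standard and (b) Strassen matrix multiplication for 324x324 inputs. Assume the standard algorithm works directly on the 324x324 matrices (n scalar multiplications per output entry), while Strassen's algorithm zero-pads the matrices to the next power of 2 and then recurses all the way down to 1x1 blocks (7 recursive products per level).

Matrix multiplication for 324x324 matrices:

Strassen's algorithm requires power-of-2 dimensions. Pad 324x324 to 512x512 (next power of 2).

Standard algorithm: 324^3 = 34012224 multiplications
Strassen's algorithm: 7^(log2(512)) = 7^9 = 40353607 multiplications
Difference: 34012224 - 40353607 = -6341383 (Strassen uses MORE here due to padding overhead — for small or just-over-power-of-2 n, padding can outweigh the per-level savings)

Standard: 34012224 multiplications (324^3). Strassen: 40353607 multiplications (7^9, after padding to 512x512). Strassen reduces 8 recursive multiplications to 7 at each level.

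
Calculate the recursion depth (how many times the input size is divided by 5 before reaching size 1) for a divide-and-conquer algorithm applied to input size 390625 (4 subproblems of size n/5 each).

For divide and conquer with division factor 5:

Problem sizes at each level:
Level 0: 390625
Level 1: 78125
Level 2: 15625
Level 3: 3125
Level 4: 625
Level 5: 125
Level 6: 25
Level 7: 5
Level 8: 1

The root is level 0 and the size-1 base case is level 8 (the tree spans levels 0 through 8, i.e. 9 levels counting the root), so the depth is the number of divisions: log_5(390625) = 8

The recursion tree depth is log_5(390625) = 8. At each level, the problem size is divided by 5, so it takes 8 divisions to reduce to a base case of size 1. The algorithm makes 4 recursive calls at each level.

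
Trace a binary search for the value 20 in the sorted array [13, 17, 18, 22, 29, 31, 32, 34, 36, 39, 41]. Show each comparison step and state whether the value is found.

Binary search for 20 in [13, 17, 18, 22, 29, 31, 32, 34, 36, 39, 41]:

lo=0, hi=10, mid=5, arr[mid]=31 -> 31 > 20, search left half
lo=0, hi=4, mid=2, arr[mid]=18 -> 18 < 20, search right half
lo=3, hi=4, mid=3, arr[mid]=22 -> 22 > 20, search left half
lo=3 > hi=2, target 20 not found

Binary search determines that 20 is not in the array after 3 comparisons. The search space was exhausted without finding the target.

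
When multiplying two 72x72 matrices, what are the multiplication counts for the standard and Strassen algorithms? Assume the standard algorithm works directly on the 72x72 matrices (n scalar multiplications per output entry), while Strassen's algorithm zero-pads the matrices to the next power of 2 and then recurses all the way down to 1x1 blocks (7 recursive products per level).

Matrix multiplication for 72x72 matrices:

Strassen's algorithm requires power-of-2 dimensions. Pad 72x72 to 128x128 (next power of 2).

Standard algorithm: 72^3 = 373248 multiplications
Strassen's algorithm: 7^(log2(128)) = 7^7 = 823543 multiplications
Difference: 373248 - 823543 = -450295 (Strassen uses MORE here due to padding overhead — for small or just-over-power-of-2 n, padding can outweigh the per-level savings)

Standard: 373248 multiplications (72^3). Strassen: 823543 multiplications (7^7, after padding to 128x128). Strassen reduces 8 recursive multiplications to 7 at each level.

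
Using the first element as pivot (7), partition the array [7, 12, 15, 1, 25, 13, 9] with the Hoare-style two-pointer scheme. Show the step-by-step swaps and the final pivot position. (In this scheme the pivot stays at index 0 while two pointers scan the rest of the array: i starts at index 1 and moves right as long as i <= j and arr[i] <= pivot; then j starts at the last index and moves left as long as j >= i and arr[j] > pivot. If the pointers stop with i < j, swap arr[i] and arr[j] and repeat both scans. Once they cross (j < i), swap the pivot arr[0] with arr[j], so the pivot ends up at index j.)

Hoare-style two-pointer partition with pivot = 7:

Initial array: [7, 12, 15, 1, 25, 13, 9]

Pointers start at i = 1, j = 6.
i stops at index 1 (arr[1]=12 > 7), j stops at index 3 (arr[3]=1 <= 7): swap arr[1] and arr[3], array becomes [7, 1, 15, 12, 25, 13, 9]
i ends at 2, j ends at 1: the pointers have crossed (j < i), so scanning stops.

Swap pivot arr[0] with arr[1] to place pivot at position 1: [1, 7, 15, 12, 25, 13, 9]
Pivot position: 1

After partitioning with pivot 7, the array becomes [1, 7, 15, 12, 25, 13, 9]. The pivot is placed at index 1. All elements to the left of the pivot are <= 7, and all elements to the right are > 7.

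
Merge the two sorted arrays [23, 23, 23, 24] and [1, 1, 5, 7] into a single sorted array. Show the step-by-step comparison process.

Merging process:

Compare 23 vs 1: take 1 from right. Merged: [1]
Compare 23 vs 1: take 1 from right. Merged: [1, 1]
Compare 23 vs 5: take 5 from right. Merged: [1, 1, 5]
Compare 23 vs 7: take 7 from right. Merged: [1, 1, 5, 7]
Append remaining from left: [23, 23, 23, 24]. Merged: [1, 1, 5, 7, 23, 23, 23, 24]

Final merged array: [1, 1, 5, 7, 23, 23, 23, 24]
Total comparisons: 4

The merged array is [1, 1, 5, 7, 23, 23, 23, 24], requiring 4 comparisons. The merge step runs in O(n) time where n is the total number of elements.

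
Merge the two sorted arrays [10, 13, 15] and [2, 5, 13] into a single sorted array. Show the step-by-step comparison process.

Merging process:

Compare 10 vs 2: take 2 from right. Merged: [2]
Compare 10 vs 5: take 5 from right. Merged: [2, 5]
Compare 10 vs 13: take 10 from left. Merged: [2, 5, 10]
Compare 13 vs 13: take 13 from left. Merged: [2, 5, 10, 13]
Compare 15 vs 13: take 13 from right. Merged: [2, 5, 10, 13, 13]
Append remaining from left: [15]. Merged: [2, 5, 10, 13, 13, 15]

Final merged array: [2, 5, 10, 13, 13, 15]
Total comparisons: 5

The merged array is [2, 5, 10, 13, 13, 15], requiring 5 comparisons. The merge step runs in O(n) time where n is the total number of elements.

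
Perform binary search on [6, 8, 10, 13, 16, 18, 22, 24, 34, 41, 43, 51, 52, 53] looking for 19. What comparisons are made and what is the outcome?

Binary search for 19 in [6, 8, 10, 13, 16, 18, 22, 24, 34, 41, 43, 51, 52, 53]:

lo=0, hi=13, mid=6, arr[mid]=22 -> 22 > 19, search left half
lo=0, hi=5, mid=2, arr[mid]=10 -> 10 < 19, search right half
lo=3, hi=5, mid=4, arr[mid]=16 -> 16 < 19, search right half
lo=5, hi=5, mid=5, arr[mid]=18 -> 18 < 19, search right half
lo=6 > hi=5, target 19 not found

Binary search determines that 19 is not in the array after 4 comparisons. The search space was exhausted without finding the target.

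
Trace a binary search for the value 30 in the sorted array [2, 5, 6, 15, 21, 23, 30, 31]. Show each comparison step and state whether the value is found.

Binary search for 30 in [2, 5, 6, 15, 21, 23, 30, 31]:

lo=0, hi=7, mid=3, arr[mid]=15 -> 15 < 30, search right half
lo=4, hi=7, mid=5, arr[mid]=23 -> 23 < 30, search right half
lo=6, hi=7, mid=6, arr[mid]=30 -> Found target at index 6!

Binary search finds 30 at index 6 after 3 comparisons. The search repeatedly halves the search space by comparing with the middle element.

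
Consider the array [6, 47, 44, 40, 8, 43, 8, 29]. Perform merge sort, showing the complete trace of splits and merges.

Merge sort trace:

Split: [6, 47, 44, 40, 8, 43, 8, 29] -> [6, 47, 44, 40] and [8, 43, 8, 29]
  Split: [6, 47, 44, 40] -> [6, 47] and [44, 40]
    Split: [6, 47] -> [6] and [47]
    Merge: [6] + [47] -> [6, 47]
    Split: [44, 40] -> [44] and [40]
    Merge: [44] + [40] -> [40, 44]
  Merge: [6, 47] + [40, 44] -> [6, 40, 44, 47]
  Split: [8, 43, 8, 29] -> [8, 43] and [8, 29]
    Split: [8, 43] -> [8] and [43]
    Merge: [8] + [43] -> [8, 43]
    Split: [8, 29] -> [8] and [29]
    Merge: [8] + [29] -> [8, 29]
  Merge: [8, 43] + [8, 29] -> [8, 8, 29, 43]
Merge: [6, 40, 44, 47] + [8, 8, 29, 43] -> [6, 8, 8, 29, 40, 43, 44, 47]

Final sorted array: [6, 8, 8, 29, 40, 43, 44, 47]

The merge sort proceeds by recursively splitting the array and merging sorted halves.
After all merges, the sorted array is [6, 8, 8, 29, 40, 43, 44, 47].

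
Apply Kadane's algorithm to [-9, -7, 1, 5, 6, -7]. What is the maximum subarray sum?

Using Kadane's algorithm on [-9, -7, 1, 5, 6, -7]:

Scanning through the array:
Position 1 (value -7): max_ending_here = -7, max_so_far = -7
Position 2 (value 1): max_ending_here = 1, max_so_far = 1
Position 3 (value 5): max_ending_here = 6, max_so_far = 6
Position 4 (value 6): max_ending_here = 12, max_so_far = 12
Position 5 (value -7): max_ending_here = 5, max_so_far = 12

Maximum subarray: [1, 5, 6]
Maximum sum: 12

The maximum subarray is [1, 5, 6] with sum 12. This subarray runs from index 2 to index 4.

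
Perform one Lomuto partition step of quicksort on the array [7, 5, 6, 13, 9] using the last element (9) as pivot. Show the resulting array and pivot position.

Lomuto partition with pivot = 9:

Initial array: [7, 5, 6, 13, 9]

arr[0]=7 <= 9: swap with position 0, array becomes [7, 5, 6, 13, 9]
arr[1]=5 <= 9: swap with position 1, array becomes [7, 5, 6, 13, 9]
arr[2]=6 <= 9: swap with position 2, array becomes [7, 5, 6, 13, 9]
arr[3]=13 > 9: no swap

Place pivot at position 3: [7, 5, 6, 9, 13]
Pivot position: 3

After partitioning with pivot 9, the array becomes [7, 5, 6, 9, 13]. The pivot is placed at index 3. All elements to the left of the pivot are <= 9, and all elements to the right are > 9.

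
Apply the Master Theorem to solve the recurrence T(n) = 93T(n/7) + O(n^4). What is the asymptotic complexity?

Master Theorem for T(n) = 93T(n/7) + O(n^4):

a = 93, b = 7, c = 4
log_b(a) = log_7(93) = 2.3293

Case 3: c = 4 > log_7(93) = 2.3293
T(n) = O(n^4) = O(n^4)

For T(n) = 93T(n/7) + O(n^4): log_7(93) = 2.3293. This is Case 3 of the Master Theorem (c > log_b(a), work dominated by root), giving O(n^4).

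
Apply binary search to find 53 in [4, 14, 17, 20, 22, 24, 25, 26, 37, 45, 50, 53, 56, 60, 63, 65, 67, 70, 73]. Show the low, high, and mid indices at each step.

Binary search for 53 in [4, 14, 17, 20, 22, 24, 25, 26, 37, 45, 50, 53, 56, 60, 63, 65, 67, 70, 73]:

lo=0, hi=18, mid=9, arr[mid]=45 -> 45 < 53, search right half
lo=10, hi=18, mid=14, arr[mid]=63 -> 63 > 53, search left half
lo=10, hi=13, mid=11, arr[mid]=53 -> Found target at index 11!

Binary search finds 53 at index 11 after 3 comparisons. The search repeatedly halves the search space by comparing with the middle element.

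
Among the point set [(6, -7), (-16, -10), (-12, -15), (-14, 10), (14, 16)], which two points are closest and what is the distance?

Computing all pairwise distances among 5 points:

d((6, -7), (-16, -10)) = 22.2036
d((6, -7), (-12, -15)) = 19.6977
d((6, -7), (-14, 10)) = 26.2488
d((6, -7), (14, 16)) = 24.3516
d((-16, -10), (-12, -15)) = 6.4031 <-- minimum
d((-16, -10), (-14, 10)) = 20.0998
d((-16, -10), (14, 16)) = 39.6989
d((-12, -15), (-14, 10)) = 25.0799
d((-12, -15), (14, 16)) = 40.4599
d((-14, 10), (14, 16)) = 28.6356

Closest pair: (-16, -10) and (-12, -15) with distance 6.4031

The closest pair is (-16, -10) and (-12, -15) with Euclidean distance 6.4031. For 5 points, brute-force pairwise comparison is shown above. For large n, the divide-and-conquer algorithm (sort by x, recurse on halves, check the dividing strip) achieves O(n log n).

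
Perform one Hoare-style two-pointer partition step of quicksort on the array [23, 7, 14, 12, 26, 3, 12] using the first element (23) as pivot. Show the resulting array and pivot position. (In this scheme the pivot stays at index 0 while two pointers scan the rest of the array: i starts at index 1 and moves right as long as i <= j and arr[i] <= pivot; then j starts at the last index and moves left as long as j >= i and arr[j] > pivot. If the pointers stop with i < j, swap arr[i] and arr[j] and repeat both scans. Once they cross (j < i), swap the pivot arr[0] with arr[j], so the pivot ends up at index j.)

Hoare-style two-pointer partition with pivot = 23:

Initial array: [23, 7, 14, 12, 26, 3, 12]

Pointers start at i = 1, j = 6.
i stops at index 4 (arr[4]=26 > 23), j stops at index 6 (arr[6]=12 <= 23): swap arr[4] and arr[6], array becomes [23, 7, 14, 12, 12, 3, 26]
i ends at 6, j ends at 5: the pointers have crossed (j < i), so scanning stops.

Swap pivot arr[0] with arr[5] to place pivot at position 5: [3, 7, 14, 12, 12, 23, 26]
Pivot position: 5

After partitioning with pivot 23, the array becomes [3, 7, 14, 12, 12, 23, 26]. The pivot is placed at index 5. All elements to the left of the pivot are <= 23, and all elements to the right are > 23.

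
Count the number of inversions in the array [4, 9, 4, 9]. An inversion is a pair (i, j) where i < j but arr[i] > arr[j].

Finding inversions in [4, 9, 4, 9]:

(1, 2): arr[1]=9 > arr[2]=4

Total inversions: 1

The array has 1 inversion(s): (1,2). Each pair (i,j) satisfies i < j and arr[i] > arr[j].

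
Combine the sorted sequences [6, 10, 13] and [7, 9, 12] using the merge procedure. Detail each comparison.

Merging process:

Compare 6 vs 7: take 6 from left. Merged: [6]
Compare 10 vs 7: take 7 from right. Merged: [6, 7]
Compare 10 vs 9: take 9 from right. Merged: [6, 7, 9]
Compare 10 vs 12: take 10 from left. Merged: [6, 7, 9, 10]
Compare 13 vs 12: take 12 from right. Merged: [6, 7, 9, 10, 12]
Append remaining from left: [13]. Merged: [6, 7, 9, 10, 12, 13]

Final merged array: [6, 7, 9, 10, 12, 13]
Total comparisons: 5

The merged array is [6, 7, 9, 10, 12, 13], requiring 5 comparisons. The merge step runs in O(n) time where n is the total number of elements.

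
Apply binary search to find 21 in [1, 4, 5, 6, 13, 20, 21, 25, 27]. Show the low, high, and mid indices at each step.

Binary search for 21 in [1, 4, 5, 6, 13, 20, 21, 25, 27]:

lo=0, hi=8, mid=4, arr[mid]=13 -> 13 < 21, search right half
lo=5, hi=8, mid=6, arr[mid]=21 -> Found target at index 6!

Binary search finds 21 at index 6 after 2 comparisons. The search repeatedly halves the search space by comparing with the middle element.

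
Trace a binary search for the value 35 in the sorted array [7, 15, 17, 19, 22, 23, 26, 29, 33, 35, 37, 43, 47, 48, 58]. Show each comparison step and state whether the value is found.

Binary search for 35 in [7, 15, 17, 19, 22, 23, 26, 29, 33, 35, 37, 43, 47, 48, 58]:

lo=0, hi=14, mid=7, arr[mid]=29 -> 29 < 35, search right half
lo=8, hi=14, mid=11, arr[mid]=43 -> 43 > 35, search left half
lo=8, hi=10, mid=9, arr[mid]=35 -> Found target at index 9!

Binary search finds 35 at index 9 after 3 comparisons. The search repeatedly halves the search space by comparing with the middle element.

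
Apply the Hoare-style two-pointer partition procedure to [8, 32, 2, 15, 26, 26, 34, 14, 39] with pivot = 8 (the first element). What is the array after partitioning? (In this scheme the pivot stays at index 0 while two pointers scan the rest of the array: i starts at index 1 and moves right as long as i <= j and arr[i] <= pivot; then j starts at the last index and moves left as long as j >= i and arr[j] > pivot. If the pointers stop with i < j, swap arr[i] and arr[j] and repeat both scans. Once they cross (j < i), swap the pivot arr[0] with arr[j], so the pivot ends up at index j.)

Hoare-style two-pointer partition with pivot = 8:

Initial array: [8, 32, 2, 15, 26, 26, 34, 14, 39]

Pointers start at i = 1, j = 8.
i stops at index 1 (arr[1]=32 > 8), j stops at index 2 (arr[2]=2 <= 8): swap arr[1] and arr[2], array becomes [8, 2, 32, 15, 26, 26, 34, 14, 39]
i ends at 2, j ends at 1: the pointers have crossed (j < i), so scanning stops.

Swap pivot arr[0] with arr[1] to place pivot at position 1: [2, 8, 32, 15, 26, 26, 34, 14, 39]
Pivot position: 1

After partitioning with pivot 8, the array becomes [2, 8, 32, 15, 26, 26, 34, 14, 39]. The pivot is placed at index 1. All elements to the left of the pivot are <= 8, and all elements to the right are > 8.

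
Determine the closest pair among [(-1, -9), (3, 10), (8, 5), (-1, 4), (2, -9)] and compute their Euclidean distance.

Computing all pairwise distances among 5 points:

d((-1, -9), (3, 10)) = 19.4165
d((-1, -9), (8, 5)) = 16.6433
d((-1, -9), (-1, 4)) = 13.0
d((-1, -9), (2, -9)) = 3.0 <-- minimum
d((3, 10), (8, 5)) = 7.0711
d((3, 10), (-1, 4)) = 7.2111
d((3, 10), (2, -9)) = 19.0263
d((8, 5), (-1, 4)) = 9.0554
d((8, 5), (2, -9)) = 15.2315
d((-1, 4), (2, -9)) = 13.3417

Closest pair: (-1, -9) and (2, -9) with distance 3.0

The closest pair is (-1, -9) and (2, -9) with Euclidean distance 3.0. For 5 points, brute-force pairwise comparison is shown above. For large n, the divide-and-conquer algorithm (sort by x, recurse on halves, check the dividing strip) achieves O(n log n).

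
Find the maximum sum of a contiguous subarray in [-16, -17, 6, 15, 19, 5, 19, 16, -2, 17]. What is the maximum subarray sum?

Using Kadane's algorithm on [-16, -17, 6, 15, 19, 5, 19, 16, -2, 17]:

Scanning through the array:
Position 1 (value -17): max_ending_here = -17, max_so_far = -16
Position 2 (value 6): max_ending_here = 6, max_so_far = 6
Position 3 (value 15): max_ending_here = 21, max_so_far = 21
Position 4 (value 19): max_ending_here = 40, max_so_far = 40
Position 5 (value 5): max_ending_here = 45, max_so_far = 45
Position 6 (value 19): max_ending_here = 64, max_so_far = 64
Position 7 (value 16): max_ending_here = 80, max_so_far = 80
Position 8 (value -2): max_ending_here = 78, max_so_far = 80
Position 9 (value 17): max_ending_here = 95, max_so_far = 95

Maximum subarray: [6, 15, 19, 5, 19, 16, -2, 17]
Maximum sum: 95

The maximum subarray is [6, 15, 19, 5, 19, 16, -2, 17] with sum 95. This subarray runs from index 2 to index 9.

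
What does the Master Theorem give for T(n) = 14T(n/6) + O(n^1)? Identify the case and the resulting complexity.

Master Theorem for T(n) = 14T(n/6) + O(n^1):

a = 14, b = 6, c = 1
log_b(a) = log_6(14) = 1.4729

Case 1: c = 1 < log_6(14) = 1.4729
T(n) = O(n^(log_6 14))

For T(n) = 14T(n/6) + O(n^1): log_6(14) = 1.4729. This is Case 1 of the Master Theorem (c < log_b(a), work dominated by leaves), giving O(n^(log_6 14)).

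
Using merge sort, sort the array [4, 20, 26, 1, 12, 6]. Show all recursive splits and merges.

Merge sort trace:

Split: [4, 20, 26, 1, 12, 6] -> [4, 20, 26] and [1, 12, 6]
  Split: [4, 20, 26] -> [4] and [20, 26]
    Split: [20, 26] -> [20] and [26]
    Merge: [20] + [26] -> [20, 26]
  Merge: [4] + [20, 26] -> [4, 20, 26]
  Split: [1, 12, 6] -> [1] and [12, 6]
    Split: [12, 6] -> [12] and [6]
    Merge: [12] + [6] -> [6, 12]
  Merge: [1] + [6, 12] -> [1, 6, 12]
Merge: [4, 20, 26] + [1, 6, 12] -> [1, 4, 6, 12, 20, 26]

Final sorted array: [1, 4, 6, 12, 20, 26]

The merge sort proceeds by recursively splitting the array and merging sorted halves.
After all merges, the sorted array is [1, 4, 6, 12, 20, 26].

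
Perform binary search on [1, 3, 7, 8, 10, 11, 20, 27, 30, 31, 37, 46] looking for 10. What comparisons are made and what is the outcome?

Binary search for 10 in [1, 3, 7, 8, 10, 11, 20, 27, 30, 31, 37, 46]:

lo=0, hi=11, mid=5, arr[mid]=11 -> 11 > 10, search left half
lo=0, hi=4, mid=2, arr[mid]=7 -> 7 < 10, search right half
lo=3, hi=4, mid=3, arr[mid]=8 -> 8 < 10, search right half
lo=4, hi=4, mid=4, arr[mid]=10 -> Found target at index 4!

Binary search finds 10 at index 4 after 4 comparisons. The search repeatedly halves the search space by comparing with the middle element.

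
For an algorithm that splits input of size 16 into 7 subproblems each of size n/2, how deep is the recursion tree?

For divide and conquer with division factor 2:

Problem sizes at each level:
Level 0: 16
Level 1: 8
Level 2: 4
Level 3: 2
Level 4: 1

The root is level 0 and the size-1 base case is level 4 (the tree spans levels 0 through 4, i.e. 5 levels counting the root), so the depth is the number of divisions: log_2(16) = 4

The recursion tree depth is log_2(16) = 4. At each level, the problem size is divided by 2, so it takes 4 divisions to reduce to a base case of size 1. The algorithm makes 7 recursive calls at each level.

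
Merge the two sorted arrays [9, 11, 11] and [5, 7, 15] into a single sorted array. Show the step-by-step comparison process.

Merging process:

Compare 9 vs 5: take 5 from right. Merged: [5]
Compare 9 vs 7: take 7 from right. Merged: [5, 7]
Compare 9 vs 15: take 9 from left. Merged: [5, 7, 9]
Compare 11 vs 15: take 11 from left. Merged: [5, 7, 9, 11]
Compare 11 vs 15: take 11 from left. Merged: [5, 7, 9, 11, 11]
Append remaining from right: [15]. Merged: [5, 7, 9, 11, 11, 15]

Final merged array: [5, 7, 9, 11, 11, 15]
Total comparisons: 5

The merged array is [5, 7, 9, 11, 11, 15], requiring 5 comparisons. The merge step runs in O(n) time where n is the total number of elements.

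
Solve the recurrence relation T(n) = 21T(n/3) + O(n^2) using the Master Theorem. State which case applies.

Master Theorem for T(n) = 21T(n/3) + O(n^2):

a = 21, b = 3, c = 2
log_b(a) = log_3(21) = 2.7712

Case 1: c = 2 < log_3(21) = 2.7712
T(n) = O(n^(log_3 21))

For T(n) = 21T(n/3) + O(n^2): log_3(21) = 2.7712. This is Case 1 of the Master Theorem (c < log_b(a), work dominated by leaves), giving O(n^(log_3 21)).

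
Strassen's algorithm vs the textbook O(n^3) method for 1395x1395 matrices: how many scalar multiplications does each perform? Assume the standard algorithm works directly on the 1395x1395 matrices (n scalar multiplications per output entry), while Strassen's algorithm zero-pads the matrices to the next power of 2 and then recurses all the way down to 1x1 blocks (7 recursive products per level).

Matrix multiplication for 1395x1395 matrices:

Strassen's algorithm requires power-of-2 dimensions. Pad 1395x1395 to 2048x2048 (next power of 2).

Standard algorithm: 1395^3 = 2714704875 multiplications
Strassen's algorithm: 7^(log2(2048)) = 7^11 = 1977326743 multiplications
Savings: 2714704875 - 1977326743 = 737378132 multiplications

Standard: 2714704875 multiplications (1395^3). Strassen: 1977326743 multiplications (7^11, after padding to 2048x2048). Strassen reduces 8 recursive multiplications to 7 at each level.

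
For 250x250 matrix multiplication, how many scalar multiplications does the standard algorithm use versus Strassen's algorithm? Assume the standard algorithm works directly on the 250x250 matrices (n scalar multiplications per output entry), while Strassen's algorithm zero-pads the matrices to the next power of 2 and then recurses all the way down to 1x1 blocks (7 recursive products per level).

Matrix multiplication for 250x250 matrices:

Strassen's algorithm requires power-of-2 dimensions. Pad 250x250 to 256x256 (next power of 2).

Standard algorithm: 250^3 = 15625000 multiplications
Strassen's algorithm: 7^(log2(256)) = 7^8 = 5764801 multiplications
Savings: 15625000 - 5764801 = 9860199 multiplications

Standard: 15625000 multiplications (250^3). Strassen: 5764801 multiplications (7^8, after padding to 256x256). Strassen reduces 8 recursive multiplications to 7 at each level.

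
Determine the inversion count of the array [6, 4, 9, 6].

Finding inversions in [6, 4, 9, 6]:

(0, 1): arr[0]=6 > arr[1]=4
(2, 3): arr[2]=9 > arr[3]=6

Total inversions: 2

The array has 2 inversion(s): (0,1), (2,3). Each pair (i,j) satisfies i < j and arr[i] > arr[j].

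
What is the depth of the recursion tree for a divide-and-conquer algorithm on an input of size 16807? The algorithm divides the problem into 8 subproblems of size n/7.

For divide and conquer with division factor 7:

Problem sizes at each level:
Level 0: 16807
Level 1: 2401
Level 2: 343
Level 3: 49
Level 4: 7
Level 5: 1

The root is level 0 and the size-1 base case is level 5 (the tree spans levels 0 through 5, i.e. 6 levels counting the root), so the depth is the number of divisions: log_7(16807) = 5

The recursion tree depth is log_7(16807) = 5. At each level, the problem size is divided by 7, so it takes 5 divisions to reduce to a base case of size 1. The algorithm makes 8 recursive calls at each level.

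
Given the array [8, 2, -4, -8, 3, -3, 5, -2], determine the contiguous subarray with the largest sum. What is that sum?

Using Kadane's algorithm on [8, 2, -4, -8, 3, -3, 5, -2]:

Scanning through the array:
Position 1 (value 2): max_ending_here = 10, max_so_far = 10
Position 2 (value -4): max_ending_here = 6, max_so_far = 10
Position 3 (value -8): max_ending_here = -2, max_so_far = 10
Position 4 (value 3): max_ending_here = 3, max_so_far = 10
Position 5 (value -3): max_ending_here = 0, max_so_far = 10
Position 6 (value 5): max_ending_here = 5, max_so_far = 10
Position 7 (value -2): max_ending_here = 3, max_so_far = 10

Maximum subarray: [8, 2]
Maximum sum: 10

The maximum subarray is [8, 2] with sum 10. This subarray runs from index 0 to index 1.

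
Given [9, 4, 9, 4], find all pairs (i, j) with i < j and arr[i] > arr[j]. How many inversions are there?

Finding inversions in [9, 4, 9, 4]:

(0, 1): arr[0]=9 > arr[1]=4
(0, 3): arr[0]=9 > arr[3]=4
(2, 3): arr[2]=9 > arr[3]=4

Total inversions: 3

The array has 3 inversion(s): (0,1), (0,3), (2,3). Each pair (i,j) satisfies i < j and arr[i] > arr[j].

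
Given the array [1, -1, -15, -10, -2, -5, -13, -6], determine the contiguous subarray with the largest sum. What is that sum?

Using Kadane's algorithm on [1, -1, -15, -10, -2, -5, -13, -6]:

Scanning through the array:
Position 1 (value -1): max_ending_here = 0, max_so_far = 1
Position 2 (value -15): max_ending_here = -15, max_so_far = 1
Position 3 (value -10): max_ending_here = -10, max_so_far = 1
Position 4 (value -2): max_ending_here = -2, max_so_far = 1
Position 5 (value -5): max_ending_here = -5, max_so_far = 1
Position 6 (value -13): max_ending_here = -13, max_so_far = 1
Position 7 (value -6): max_ending_here = -6, max_so_far = 1

Maximum subarray: [1]
Maximum sum: 1

The maximum subarray is [1] with sum 1. This subarray runs from index 0 to index 0.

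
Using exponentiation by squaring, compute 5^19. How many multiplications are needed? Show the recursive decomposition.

Computing 5^19 by squaring (build up from 5^1; each line after the first costs one multiplication):

5^1 = 5
5^2 = (5^1)^2 = 5^2 = 25
5^4 = (5^2)^2 = 25^2 = 625
5^8 = (5^4)^2 = 625^2 = 390625
5^9 = 5 * 5^8 = 5 * 390625 = 1953125
5^18 = (5^9)^2 = 1953125^2 = 3814697265625
5^19 = 5 * 5^18 = 5 * 3814697265625 = 19073486328125

Result: 19073486328125
Multiplications needed: 6 (6 lines after 5^1)

5^19 = 19073486328125. Using exponentiation by squaring, this requires 6 multiplications. The key idea: if the exponent is even, square the half-power; if odd, multiply by the base once.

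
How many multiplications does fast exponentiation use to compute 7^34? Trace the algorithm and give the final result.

Computing 7^34 by squaring (build up from 7^1; each line after the first costs one multiplication):

7^1 = 7
7^2 = (7^1)^2 = 7^2 = 49
7^4 = (7^2)^2 = 49^2 = 2401
7^8 = (7^4)^2 = 2401^2 = 5764801
7^16 = (7^8)^2 = 5764801^2 = 33232930569601
7^17 = 7 * 7^16 = 7 * 33232930569601 = 232630513987207
7^34 = (7^17)^2 = 232630513987207^2 = 54116956037952111668959660849

Result: 54116956037952111668959660849
Multiplications needed: 6 (6 lines after 7^1)

7^34 = 54116956037952111668959660849. Using exponentiation by squaring, this requires 6 multiplications. The key idea: if the exponent is even, square the half-power; if odd, multiply by the base once.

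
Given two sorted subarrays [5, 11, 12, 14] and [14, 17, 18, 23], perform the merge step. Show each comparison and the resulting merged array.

Merging process:

Compare 5 vs 14: take 5 from left. Merged: [5]
Compare 11 vs 14: take 11 from left. Merged: [5, 11]
Compare 12 vs 14: take 12 from left. Merged: [5, 11, 12]
Compare 14 vs 14: take 14 from left. Merged: [5, 11, 12, 14]
Append remaining from right: [14, 17, 18, 23]. Merged: [5, 11, 12, 14, 14, 17, 18, 23]

Final merged array: [5, 11, 12, 14, 14, 17, 18, 23]
Total comparisons: 4

The merged array is [5, 11, 12, 14, 14, 17, 18, 23], requiring 4 comparisons. The merge step runs in O(n) time where n is the total number of elements.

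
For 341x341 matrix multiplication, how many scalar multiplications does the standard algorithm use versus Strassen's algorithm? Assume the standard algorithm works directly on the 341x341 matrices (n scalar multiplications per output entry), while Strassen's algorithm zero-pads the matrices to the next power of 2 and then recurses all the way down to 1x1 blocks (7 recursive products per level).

Matrix multiplication for 341x341 matrices:

Strassen's algorithm requires power-of-2 dimensions. Pad 341x341 to 512x512 (next power of 2).

Standard algorithm: 341^3 = 39651821 multiplications
Strassen's algorithm: 7^(log2(512)) = 7^9 = 40353607 multiplications
Difference: 39651821 - 40353607 = -701786 (Strassen uses MORE here due to padding overhead — for small or just-over-power-of-2 n, padding can outweigh the per-level savings)

Standard: 39651821 multiplications (341^3). Strassen: 40353607 multiplications (7^9, after padding to 512x512). Strassen reduces 8 recursive multiplications to 7 at each level.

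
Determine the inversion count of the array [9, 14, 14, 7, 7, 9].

Finding inversions in [9, 14, 14, 7, 7, 9]:

(0, 3): arr[0]=9 > arr[3]=7
(0, 4): arr[0]=9 > arr[4]=7
(1, 3): arr[1]=14 > arr[3]=7
(1, 4): arr[1]=14 > arr[4]=7
(1, 5): arr[1]=14 > arr[5]=9
(2, 3): arr[2]=14 > arr[3]=7
(2, 4): arr[2]=14 > arr[4]=7
(2, 5): arr[2]=14 > arr[5]=9

Total inversions: 8

The array has 8 inversion(s): (0,3), (0,4), (1,3), (1,4), (1,5), (2,3), (2,4), (2,5). Each pair (i,j) satisfies i < j and arr[i] > arr[j].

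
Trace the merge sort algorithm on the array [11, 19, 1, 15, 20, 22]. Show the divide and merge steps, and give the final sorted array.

Merge sort trace:

Split: [11, 19, 1, 15, 20, 22] -> [11, 19, 1] and [15, 20, 22]
  Split: [11, 19, 1] -> [11] and [19, 1]
    Split: [19, 1] -> [19] and [1]
    Merge: [19] + [1] -> [1, 19]
  Merge: [11] + [1, 19] -> [1, 11, 19]
  Split: [15, 20, 22] -> [15] and [20, 22]
    Split: [20, 22] -> [20] and [22]
    Merge: [20] + [22] -> [20, 22]
  Merge: [15] + [20, 22] -> [15, 20, 22]
Merge: [1, 11, 19] + [15, 20, 22] -> [1, 11, 15, 19, 20, 22]

Final sorted array: [1, 11, 15, 19, 20, 22]

The merge sort proceeds by recursively splitting the array and merging sorted halves.
After all merges, the sorted array is [1, 11, 15, 19, 20, 22].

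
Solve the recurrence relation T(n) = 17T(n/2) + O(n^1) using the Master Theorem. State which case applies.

Master Theorem for T(n) = 17T(n/2) + O(n^1):

a = 17, b = 2, c = 1
log_b(a) = log_2(17) = 4.0875

Case 1: c = 1 < log_2(17) = 4.0875
T(n) = O(n^(log_2 17))

For T(n) = 17T(n/2) + O(n^1): log_2(17) = 4.0875. This is Case 1 of the Master Theorem (c < log_b(a), work dominated by leaves), giving O(n^(log_2 17)).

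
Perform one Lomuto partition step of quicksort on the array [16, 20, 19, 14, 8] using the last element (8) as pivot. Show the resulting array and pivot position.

Lomuto partition with pivot = 8:

Initial array: [16, 20, 19, 14, 8]

arr[0]=16 > 8: no swap
arr[1]=20 > 8: no swap
arr[2]=19 > 8: no swap
arr[3]=14 > 8: no swap

Place pivot at position 0: [8, 20, 19, 14, 16]
Pivot position: 0

After partitioning with pivot 8, the array becomes [8, 20, 19, 14, 16]. The pivot is placed at index 0. All elements to the left of the pivot are <= 8, and all elements to the right are > 8.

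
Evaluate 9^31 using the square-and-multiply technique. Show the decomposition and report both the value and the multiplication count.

Computing 9^31 by squaring (build up from 9^1; each line after the first costs one multiplication):

9^1 = 9
9^2 = (9^1)^2 = 9^2 = 81
9^3 = 9 * 9^2 = 9 * 81 = 729
9^6 = (9^3)^2 = 729^2 = 531441
9^7 = 9 * 9^6 = 9 * 531441 = 4782969
9^14 = (9^7)^2 = 4782969^2 = 22876792454961
9^15 = 9 * 9^14 = 9 * 22876792454961 = 205891132094649
9^30 = (9^15)^2 = 205891132094649^2 = 42391158275216203514294433201
9^31 = 9 * 9^30 = 9 * 42391158275216203514294433201 = 381520424476945831628649898809

Result: 381520424476945831628649898809
Multiplications needed: 8 (8 lines after 9^1)

9^31 = 381520424476945831628649898809. Using exponentiation by squaring, this requires 8 multiplications. The key idea: if the exponent is even, square the half-power; if odd, multiply by the base once.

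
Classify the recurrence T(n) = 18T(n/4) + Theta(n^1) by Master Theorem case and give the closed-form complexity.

Master Theorem for T(n) = 18T(n/4) + O(n^1):

a = 18, b = 4, c = 1
log_b(a) = log_4(18) = 2.0850

Case 1: c = 1 < log_4(18) = 2.0850
T(n) = O(n^(log_4 18))

For T(n) = 18T(n/4) + O(n^1): log_4(18) = 2.0850. This is Case 1 of the Master Theorem (c < log_b(a), work dominated by leaves), giving O(n^(log_4 18)).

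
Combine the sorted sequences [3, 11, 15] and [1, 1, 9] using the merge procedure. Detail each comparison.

Merging process:

Compare 3 vs 1: take 1 from right. Merged: [1]
Compare 3 vs 1: take 1 from right. Merged: [1, 1]
Compare 3 vs 9: take 3 from left. Merged: [1, 1, 3]
Compare 11 vs 9: take 9 from right. Merged: [1, 1, 3, 9]
Append remaining from left: [11, 15]. Merged: [1, 1, 3, 9, 11, 15]

Final merged array: [1, 1, 3, 9, 11, 15]
Total comparisons: 4

The merged array is [1, 1, 3, 9, 11, 15], requiring 4 comparisons. The merge step runs in O(n) time where n is the total number of elements.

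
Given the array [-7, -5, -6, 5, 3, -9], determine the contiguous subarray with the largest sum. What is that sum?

Using Kadane's algorithm on [-7, -5, -6, 5, 3, -9]:

Scanning through the array:
Position 1 (value -5): max_ending_here = -5, max_so_far = -5
Position 2 (value -6): max_ending_here = -6, max_so_far = -5
Position 3 (value 5): max_ending_here = 5, max_so_far = 5
Position 4 (value 3): max_ending_here = 8, max_so_far = 8
Position 5 (value -9): max_ending_here = -1, max_so_far = 8

Maximum subarray: [5, 3]
Maximum sum: 8

The maximum subarray is [5, 3] with sum 8. This subarray runs from index 3 to index 4.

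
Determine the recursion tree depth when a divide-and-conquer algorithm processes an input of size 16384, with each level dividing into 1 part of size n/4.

For divide and conquer with division factor 4:

Problem sizes at each level:
Level 0: 16384
Level 1: 4096
Level 2: 1024
Level 3: 256
Level 4: 64
Level 5: 16
Level 6: 4
Level 7: 1

The root is level 0 and the size-1 base case is level 7 (the tree spans levels 0 through 7, i.e. 8 levels counting the root), so the depth is the number of divisions: log_4(16384) = 7

The recursion tree depth is log_4(16384) = 7. At each level, the problem size is divided by 4, so it takes 7 divisions to reduce to a base case of size 1. The algorithm makes 1 recursive call at each level.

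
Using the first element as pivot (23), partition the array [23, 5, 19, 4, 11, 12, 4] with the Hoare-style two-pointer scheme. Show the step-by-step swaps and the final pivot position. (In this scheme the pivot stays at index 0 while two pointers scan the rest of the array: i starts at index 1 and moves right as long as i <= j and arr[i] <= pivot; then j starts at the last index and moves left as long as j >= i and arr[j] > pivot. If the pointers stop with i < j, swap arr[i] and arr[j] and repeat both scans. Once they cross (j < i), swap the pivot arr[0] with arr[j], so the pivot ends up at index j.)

Hoare-style two-pointer partition with pivot = 23:

Initial array: [23, 5, 19, 4, 11, 12, 4]

Pointers start at i = 1, j = 6.
i ends at 7, j ends at 6: the pointers have crossed (j < i), so scanning stops.

Swap pivot arr[0] with arr[6] to place pivot at position 6: [4, 5, 19, 4, 11, 12, 23]
Pivot position: 6

After partitioning with pivot 23, the array becomes [4, 5, 19, 4, 11, 12, 23]. The pivot is placed at index 6. All elements to the left of the pivot are <= 23, and all elements to the right are > 23.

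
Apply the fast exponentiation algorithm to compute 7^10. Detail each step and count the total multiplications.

Computing 7^10 by squaring (build up from 7^1; each line after the first costs one multiplication):

7^1 = 7
7^2 = (7^1)^2 = 7^2 = 49
7^4 = (7^2)^2 = 49^2 = 2401
7^5 = 7 * 7^4 = 7 * 2401 = 16807
7^10 = (7^5)^2 = 16807^2 = 282475249

Result: 282475249
Multiplications needed: 4 (4 lines after 7^1)

7^10 = 282475249. Using exponentiation by squaring, this requires 4 multiplications. The key idea: if the exponent is even, square the half-power; if odd, multiply by the base once.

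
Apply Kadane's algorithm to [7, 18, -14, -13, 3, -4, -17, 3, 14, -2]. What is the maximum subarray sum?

Using Kadane's algorithm on [7, 18, -14, -13, 3, -4, -17, 3, 14, -2]:

Scanning through the array:
Position 1 (value 18): max_ending_here = 25, max_so_far = 25
Position 2 (value -14): max_ending_here = 11, max_so_far = 25
Position 3 (value -13): max_ending_here = -2, max_so_far = 25
Position 4 (value 3): max_ending_here = 3, max_so_far = 25
Position 5 (value -4): max_ending_here = -1, max_so_far = 25
Position 6 (value -17): max_ending_here = -17, max_so_far = 25
Position 7 (value 3): max_ending_here = 3, max_so_far = 25
Position 8 (value 14): max_ending_here = 17, max_so_far = 25
Position 9 (value -2): max_ending_here = 15, max_so_far = 25

Maximum subarray: [7, 18]
Maximum sum: 25

The maximum subarray is [7, 18] with sum 25. This subarray runs from index 0 to index 1.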